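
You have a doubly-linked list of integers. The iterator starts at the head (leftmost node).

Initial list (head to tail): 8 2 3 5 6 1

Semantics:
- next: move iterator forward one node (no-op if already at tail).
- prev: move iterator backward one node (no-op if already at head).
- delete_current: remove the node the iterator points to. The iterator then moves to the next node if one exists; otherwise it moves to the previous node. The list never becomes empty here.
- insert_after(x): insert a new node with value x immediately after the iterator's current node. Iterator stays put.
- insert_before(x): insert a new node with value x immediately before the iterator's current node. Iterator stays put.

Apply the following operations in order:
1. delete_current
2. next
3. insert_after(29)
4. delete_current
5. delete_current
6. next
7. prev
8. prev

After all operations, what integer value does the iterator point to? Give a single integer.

After 1 (delete_current): list=[2, 3, 5, 6, 1] cursor@2
After 2 (next): list=[2, 3, 5, 6, 1] cursor@3
After 3 (insert_after(29)): list=[2, 3, 29, 5, 6, 1] cursor@3
After 4 (delete_current): list=[2, 29, 5, 6, 1] cursor@29
After 5 (delete_current): list=[2, 5, 6, 1] cursor@5
After 6 (next): list=[2, 5, 6, 1] cursor@6
After 7 (prev): list=[2, 5, 6, 1] cursor@5
After 8 (prev): list=[2, 5, 6, 1] cursor@2

Answer: 2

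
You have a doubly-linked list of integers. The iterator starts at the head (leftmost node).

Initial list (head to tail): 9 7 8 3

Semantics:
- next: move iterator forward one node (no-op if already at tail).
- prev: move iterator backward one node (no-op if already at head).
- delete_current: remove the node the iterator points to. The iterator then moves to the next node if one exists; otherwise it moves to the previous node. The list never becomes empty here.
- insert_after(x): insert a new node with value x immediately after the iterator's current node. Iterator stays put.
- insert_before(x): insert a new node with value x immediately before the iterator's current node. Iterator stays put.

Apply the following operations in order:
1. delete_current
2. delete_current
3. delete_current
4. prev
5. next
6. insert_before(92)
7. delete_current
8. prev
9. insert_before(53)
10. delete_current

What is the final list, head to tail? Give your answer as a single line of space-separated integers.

Answer: 53

Derivation:
After 1 (delete_current): list=[7, 8, 3] cursor@7
After 2 (delete_current): list=[8, 3] cursor@8
After 3 (delete_current): list=[3] cursor@3
After 4 (prev): list=[3] cursor@3
After 5 (next): list=[3] cursor@3
After 6 (insert_before(92)): list=[92, 3] cursor@3
After 7 (delete_current): list=[92] cursor@92
After 8 (prev): list=[92] cursor@92
After 9 (insert_before(53)): list=[53, 92] cursor@92
After 10 (delete_current): list=[53] cursor@53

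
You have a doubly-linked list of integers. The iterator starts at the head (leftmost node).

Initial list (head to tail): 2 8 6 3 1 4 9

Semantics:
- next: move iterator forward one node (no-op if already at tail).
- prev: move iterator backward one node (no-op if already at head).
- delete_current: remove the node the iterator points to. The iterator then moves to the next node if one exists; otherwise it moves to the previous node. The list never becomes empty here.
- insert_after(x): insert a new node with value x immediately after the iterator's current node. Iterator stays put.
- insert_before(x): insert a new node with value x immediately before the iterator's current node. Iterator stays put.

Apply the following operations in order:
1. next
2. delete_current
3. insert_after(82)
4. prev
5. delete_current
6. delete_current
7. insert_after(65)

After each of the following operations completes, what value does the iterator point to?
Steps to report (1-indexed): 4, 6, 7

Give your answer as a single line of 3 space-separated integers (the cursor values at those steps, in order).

After 1 (next): list=[2, 8, 6, 3, 1, 4, 9] cursor@8
After 2 (delete_current): list=[2, 6, 3, 1, 4, 9] cursor@6
After 3 (insert_after(82)): list=[2, 6, 82, 3, 1, 4, 9] cursor@6
After 4 (prev): list=[2, 6, 82, 3, 1, 4, 9] cursor@2
After 5 (delete_current): list=[6, 82, 3, 1, 4, 9] cursor@6
After 6 (delete_current): list=[82, 3, 1, 4, 9] cursor@82
After 7 (insert_after(65)): list=[82, 65, 3, 1, 4, 9] cursor@82

Answer: 2 82 82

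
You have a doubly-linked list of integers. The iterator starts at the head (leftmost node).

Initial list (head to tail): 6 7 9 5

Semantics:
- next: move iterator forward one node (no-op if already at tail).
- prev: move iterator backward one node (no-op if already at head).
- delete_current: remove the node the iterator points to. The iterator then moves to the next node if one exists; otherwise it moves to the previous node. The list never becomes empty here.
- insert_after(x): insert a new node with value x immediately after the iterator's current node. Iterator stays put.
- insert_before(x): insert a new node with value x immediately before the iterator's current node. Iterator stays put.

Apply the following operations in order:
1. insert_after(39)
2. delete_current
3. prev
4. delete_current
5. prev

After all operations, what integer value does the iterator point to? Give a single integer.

Answer: 7

Derivation:
After 1 (insert_after(39)): list=[6, 39, 7, 9, 5] cursor@6
After 2 (delete_current): list=[39, 7, 9, 5] cursor@39
After 3 (prev): list=[39, 7, 9, 5] cursor@39
After 4 (delete_current): list=[7, 9, 5] cursor@7
After 5 (prev): list=[7, 9, 5] cursor@7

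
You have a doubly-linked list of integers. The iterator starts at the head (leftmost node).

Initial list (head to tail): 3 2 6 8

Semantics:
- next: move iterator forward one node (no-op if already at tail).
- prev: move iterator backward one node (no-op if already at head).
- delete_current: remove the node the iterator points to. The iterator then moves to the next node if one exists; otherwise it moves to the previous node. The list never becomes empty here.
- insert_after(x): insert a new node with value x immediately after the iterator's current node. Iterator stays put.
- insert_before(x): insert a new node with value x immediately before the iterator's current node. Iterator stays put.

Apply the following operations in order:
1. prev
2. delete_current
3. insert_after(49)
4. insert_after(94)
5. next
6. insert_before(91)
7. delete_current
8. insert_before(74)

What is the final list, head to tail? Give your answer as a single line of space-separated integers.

Answer: 2 91 74 49 6 8

Derivation:
After 1 (prev): list=[3, 2, 6, 8] cursor@3
After 2 (delete_current): list=[2, 6, 8] cursor@2
After 3 (insert_after(49)): list=[2, 49, 6, 8] cursor@2
After 4 (insert_after(94)): list=[2, 94, 49, 6, 8] cursor@2
After 5 (next): list=[2, 94, 49, 6, 8] cursor@94
After 6 (insert_before(91)): list=[2, 91, 94, 49, 6, 8] cursor@94
After 7 (delete_current): list=[2, 91, 49, 6, 8] cursor@49
After 8 (insert_before(74)): list=[2, 91, 74, 49, 6, 8] cursor@49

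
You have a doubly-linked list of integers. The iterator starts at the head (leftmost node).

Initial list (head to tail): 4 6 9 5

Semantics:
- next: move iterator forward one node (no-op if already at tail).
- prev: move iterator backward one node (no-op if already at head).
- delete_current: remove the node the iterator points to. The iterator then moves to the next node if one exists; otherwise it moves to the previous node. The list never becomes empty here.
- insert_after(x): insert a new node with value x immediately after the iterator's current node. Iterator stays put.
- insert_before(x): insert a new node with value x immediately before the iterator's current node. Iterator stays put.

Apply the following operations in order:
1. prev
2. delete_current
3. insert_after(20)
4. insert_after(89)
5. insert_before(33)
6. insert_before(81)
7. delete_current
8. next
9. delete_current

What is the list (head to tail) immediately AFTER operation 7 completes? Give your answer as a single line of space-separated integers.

Answer: 33 81 89 20 9 5

Derivation:
After 1 (prev): list=[4, 6, 9, 5] cursor@4
After 2 (delete_current): list=[6, 9, 5] cursor@6
After 3 (insert_after(20)): list=[6, 20, 9, 5] cursor@6
After 4 (insert_after(89)): list=[6, 89, 20, 9, 5] cursor@6
After 5 (insert_before(33)): list=[33, 6, 89, 20, 9, 5] cursor@6
After 6 (insert_before(81)): list=[33, 81, 6, 89, 20, 9, 5] cursor@6
After 7 (delete_current): list=[33, 81, 89, 20, 9, 5] cursor@89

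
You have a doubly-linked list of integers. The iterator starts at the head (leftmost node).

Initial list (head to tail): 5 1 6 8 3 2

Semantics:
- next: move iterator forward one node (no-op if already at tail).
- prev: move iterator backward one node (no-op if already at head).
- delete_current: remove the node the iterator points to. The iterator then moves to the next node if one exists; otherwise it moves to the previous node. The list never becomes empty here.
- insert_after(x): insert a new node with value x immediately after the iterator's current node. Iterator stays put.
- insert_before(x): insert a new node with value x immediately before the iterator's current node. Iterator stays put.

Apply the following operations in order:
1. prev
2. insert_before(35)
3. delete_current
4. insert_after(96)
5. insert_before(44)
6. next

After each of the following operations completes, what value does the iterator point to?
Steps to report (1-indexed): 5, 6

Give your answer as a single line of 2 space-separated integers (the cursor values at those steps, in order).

Answer: 1 96

Derivation:
After 1 (prev): list=[5, 1, 6, 8, 3, 2] cursor@5
After 2 (insert_before(35)): list=[35, 5, 1, 6, 8, 3, 2] cursor@5
After 3 (delete_current): list=[35, 1, 6, 8, 3, 2] cursor@1
After 4 (insert_after(96)): list=[35, 1, 96, 6, 8, 3, 2] cursor@1
After 5 (insert_before(44)): list=[35, 44, 1, 96, 6, 8, 3, 2] cursor@1
After 6 (next): list=[35, 44, 1, 96, 6, 8, 3, 2] cursor@96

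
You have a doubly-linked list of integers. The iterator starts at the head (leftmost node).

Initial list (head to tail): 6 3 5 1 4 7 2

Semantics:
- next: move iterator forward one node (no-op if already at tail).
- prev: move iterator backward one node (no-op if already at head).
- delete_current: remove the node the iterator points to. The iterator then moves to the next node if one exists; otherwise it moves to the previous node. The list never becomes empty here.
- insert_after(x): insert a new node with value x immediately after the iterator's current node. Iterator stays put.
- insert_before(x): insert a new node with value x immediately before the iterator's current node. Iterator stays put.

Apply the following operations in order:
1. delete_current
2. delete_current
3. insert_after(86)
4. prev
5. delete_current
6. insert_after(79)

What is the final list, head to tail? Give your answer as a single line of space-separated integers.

After 1 (delete_current): list=[3, 5, 1, 4, 7, 2] cursor@3
After 2 (delete_current): list=[5, 1, 4, 7, 2] cursor@5
After 3 (insert_after(86)): list=[5, 86, 1, 4, 7, 2] cursor@5
After 4 (prev): list=[5, 86, 1, 4, 7, 2] cursor@5
After 5 (delete_current): list=[86, 1, 4, 7, 2] cursor@86
After 6 (insert_after(79)): list=[86, 79, 1, 4, 7, 2] cursor@86

Answer: 86 79 1 4 7 2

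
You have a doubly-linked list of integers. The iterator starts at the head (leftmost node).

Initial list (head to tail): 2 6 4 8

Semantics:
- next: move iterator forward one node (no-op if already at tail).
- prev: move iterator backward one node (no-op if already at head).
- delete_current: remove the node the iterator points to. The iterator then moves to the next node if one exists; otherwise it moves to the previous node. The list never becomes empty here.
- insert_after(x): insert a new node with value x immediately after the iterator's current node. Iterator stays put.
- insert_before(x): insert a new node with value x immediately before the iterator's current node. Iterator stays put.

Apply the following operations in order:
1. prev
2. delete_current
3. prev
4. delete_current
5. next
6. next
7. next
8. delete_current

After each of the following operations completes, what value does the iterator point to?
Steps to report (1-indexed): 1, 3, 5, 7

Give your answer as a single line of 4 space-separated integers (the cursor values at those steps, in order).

After 1 (prev): list=[2, 6, 4, 8] cursor@2
After 2 (delete_current): list=[6, 4, 8] cursor@6
After 3 (prev): list=[6, 4, 8] cursor@6
After 4 (delete_current): list=[4, 8] cursor@4
After 5 (next): list=[4, 8] cursor@8
After 6 (next): list=[4, 8] cursor@8
After 7 (next): list=[4, 8] cursor@8
After 8 (delete_current): list=[4] cursor@4

Answer: 2 6 8 8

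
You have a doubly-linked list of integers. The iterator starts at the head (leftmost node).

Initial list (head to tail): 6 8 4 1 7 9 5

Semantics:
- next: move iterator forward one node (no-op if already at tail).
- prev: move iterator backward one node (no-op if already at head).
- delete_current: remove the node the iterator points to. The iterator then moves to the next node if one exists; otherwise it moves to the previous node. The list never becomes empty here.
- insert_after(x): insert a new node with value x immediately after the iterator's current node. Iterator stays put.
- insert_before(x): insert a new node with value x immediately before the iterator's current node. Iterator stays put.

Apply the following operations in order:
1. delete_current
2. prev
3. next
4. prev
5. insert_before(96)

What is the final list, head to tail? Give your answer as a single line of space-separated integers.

After 1 (delete_current): list=[8, 4, 1, 7, 9, 5] cursor@8
After 2 (prev): list=[8, 4, 1, 7, 9, 5] cursor@8
After 3 (next): list=[8, 4, 1, 7, 9, 5] cursor@4
After 4 (prev): list=[8, 4, 1, 7, 9, 5] cursor@8
After 5 (insert_before(96)): list=[96, 8, 4, 1, 7, 9, 5] cursor@8

Answer: 96 8 4 1 7 9 5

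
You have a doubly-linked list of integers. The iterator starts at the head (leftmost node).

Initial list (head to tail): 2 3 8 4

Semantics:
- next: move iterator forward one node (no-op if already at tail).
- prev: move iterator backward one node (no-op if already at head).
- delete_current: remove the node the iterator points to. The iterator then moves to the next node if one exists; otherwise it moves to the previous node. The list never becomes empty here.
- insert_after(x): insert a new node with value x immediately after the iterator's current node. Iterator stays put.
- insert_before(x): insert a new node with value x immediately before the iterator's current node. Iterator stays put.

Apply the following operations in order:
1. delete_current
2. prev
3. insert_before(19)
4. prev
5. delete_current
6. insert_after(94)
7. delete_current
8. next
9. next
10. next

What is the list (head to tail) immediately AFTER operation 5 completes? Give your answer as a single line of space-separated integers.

After 1 (delete_current): list=[3, 8, 4] cursor@3
After 2 (prev): list=[3, 8, 4] cursor@3
After 3 (insert_before(19)): list=[19, 3, 8, 4] cursor@3
After 4 (prev): list=[19, 3, 8, 4] cursor@19
After 5 (delete_current): list=[3, 8, 4] cursor@3

Answer: 3 8 4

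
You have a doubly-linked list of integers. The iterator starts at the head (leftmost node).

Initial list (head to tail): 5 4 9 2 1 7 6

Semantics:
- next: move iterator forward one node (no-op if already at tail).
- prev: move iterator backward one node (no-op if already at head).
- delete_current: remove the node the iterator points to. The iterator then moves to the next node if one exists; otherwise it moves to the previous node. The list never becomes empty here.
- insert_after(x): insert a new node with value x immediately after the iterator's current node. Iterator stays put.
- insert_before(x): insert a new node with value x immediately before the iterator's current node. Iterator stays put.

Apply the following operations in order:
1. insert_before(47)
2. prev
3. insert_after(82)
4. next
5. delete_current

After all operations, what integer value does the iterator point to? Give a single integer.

After 1 (insert_before(47)): list=[47, 5, 4, 9, 2, 1, 7, 6] cursor@5
After 2 (prev): list=[47, 5, 4, 9, 2, 1, 7, 6] cursor@47
After 3 (insert_after(82)): list=[47, 82, 5, 4, 9, 2, 1, 7, 6] cursor@47
After 4 (next): list=[47, 82, 5, 4, 9, 2, 1, 7, 6] cursor@82
After 5 (delete_current): list=[47, 5, 4, 9, 2, 1, 7, 6] cursor@5

Answer: 5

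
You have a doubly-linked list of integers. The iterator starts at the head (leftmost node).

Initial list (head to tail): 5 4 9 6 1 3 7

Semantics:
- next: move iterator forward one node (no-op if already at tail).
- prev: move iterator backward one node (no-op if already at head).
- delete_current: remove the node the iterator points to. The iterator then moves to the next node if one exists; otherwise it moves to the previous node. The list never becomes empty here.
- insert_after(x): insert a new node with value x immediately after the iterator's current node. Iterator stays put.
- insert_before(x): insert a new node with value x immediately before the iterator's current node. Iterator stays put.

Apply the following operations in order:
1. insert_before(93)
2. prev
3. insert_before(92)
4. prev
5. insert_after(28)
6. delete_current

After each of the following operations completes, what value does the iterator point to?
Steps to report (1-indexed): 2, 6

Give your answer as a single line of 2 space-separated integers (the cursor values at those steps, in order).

After 1 (insert_before(93)): list=[93, 5, 4, 9, 6, 1, 3, 7] cursor@5
After 2 (prev): list=[93, 5, 4, 9, 6, 1, 3, 7] cursor@93
After 3 (insert_before(92)): list=[92, 93, 5, 4, 9, 6, 1, 3, 7] cursor@93
After 4 (prev): list=[92, 93, 5, 4, 9, 6, 1, 3, 7] cursor@92
After 5 (insert_after(28)): list=[92, 28, 93, 5, 4, 9, 6, 1, 3, 7] cursor@92
After 6 (delete_current): list=[28, 93, 5, 4, 9, 6, 1, 3, 7] cursor@28

Answer: 93 28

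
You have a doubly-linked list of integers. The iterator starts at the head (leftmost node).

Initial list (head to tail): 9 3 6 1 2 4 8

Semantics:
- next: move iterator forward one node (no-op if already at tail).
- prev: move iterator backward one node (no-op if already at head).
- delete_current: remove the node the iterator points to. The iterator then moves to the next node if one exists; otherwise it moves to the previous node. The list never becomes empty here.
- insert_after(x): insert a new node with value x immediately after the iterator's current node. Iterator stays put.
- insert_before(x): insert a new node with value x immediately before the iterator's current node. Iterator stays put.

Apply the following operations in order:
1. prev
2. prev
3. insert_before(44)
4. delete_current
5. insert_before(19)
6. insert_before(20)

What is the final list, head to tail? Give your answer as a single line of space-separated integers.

Answer: 44 19 20 3 6 1 2 4 8

Derivation:
After 1 (prev): list=[9, 3, 6, 1, 2, 4, 8] cursor@9
After 2 (prev): list=[9, 3, 6, 1, 2, 4, 8] cursor@9
After 3 (insert_before(44)): list=[44, 9, 3, 6, 1, 2, 4, 8] cursor@9
After 4 (delete_current): list=[44, 3, 6, 1, 2, 4, 8] cursor@3
After 5 (insert_before(19)): list=[44, 19, 3, 6, 1, 2, 4, 8] cursor@3
After 6 (insert_before(20)): list=[44, 19, 20, 3, 6, 1, 2, 4, 8] cursor@3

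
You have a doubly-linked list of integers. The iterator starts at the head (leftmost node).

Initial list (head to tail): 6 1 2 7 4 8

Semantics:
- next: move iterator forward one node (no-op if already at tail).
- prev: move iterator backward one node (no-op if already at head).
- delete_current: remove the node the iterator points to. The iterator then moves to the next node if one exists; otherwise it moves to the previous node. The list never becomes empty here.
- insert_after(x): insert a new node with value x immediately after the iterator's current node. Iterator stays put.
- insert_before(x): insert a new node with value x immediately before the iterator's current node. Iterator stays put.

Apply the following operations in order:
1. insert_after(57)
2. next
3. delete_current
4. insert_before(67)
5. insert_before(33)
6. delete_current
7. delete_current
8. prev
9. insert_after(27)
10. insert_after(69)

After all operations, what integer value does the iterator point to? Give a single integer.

After 1 (insert_after(57)): list=[6, 57, 1, 2, 7, 4, 8] cursor@6
After 2 (next): list=[6, 57, 1, 2, 7, 4, 8] cursor@57
After 3 (delete_current): list=[6, 1, 2, 7, 4, 8] cursor@1
After 4 (insert_before(67)): list=[6, 67, 1, 2, 7, 4, 8] cursor@1
After 5 (insert_before(33)): list=[6, 67, 33, 1, 2, 7, 4, 8] cursor@1
After 6 (delete_current): list=[6, 67, 33, 2, 7, 4, 8] cursor@2
After 7 (delete_current): list=[6, 67, 33, 7, 4, 8] cursor@7
After 8 (prev): list=[6, 67, 33, 7, 4, 8] cursor@33
After 9 (insert_after(27)): list=[6, 67, 33, 27, 7, 4, 8] cursor@33
After 10 (insert_after(69)): list=[6, 67, 33, 69, 27, 7, 4, 8] cursor@33

Answer: 33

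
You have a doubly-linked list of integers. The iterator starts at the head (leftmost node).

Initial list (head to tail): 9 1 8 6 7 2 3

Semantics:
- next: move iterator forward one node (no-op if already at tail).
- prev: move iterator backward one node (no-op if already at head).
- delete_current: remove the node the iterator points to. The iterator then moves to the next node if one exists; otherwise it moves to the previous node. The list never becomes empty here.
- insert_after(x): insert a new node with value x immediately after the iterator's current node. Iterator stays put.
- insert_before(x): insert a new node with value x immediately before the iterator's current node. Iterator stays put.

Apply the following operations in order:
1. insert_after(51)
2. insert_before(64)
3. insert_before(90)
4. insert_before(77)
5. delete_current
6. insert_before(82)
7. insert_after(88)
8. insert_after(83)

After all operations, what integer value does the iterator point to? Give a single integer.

Answer: 51

Derivation:
After 1 (insert_after(51)): list=[9, 51, 1, 8, 6, 7, 2, 3] cursor@9
After 2 (insert_before(64)): list=[64, 9, 51, 1, 8, 6, 7, 2, 3] cursor@9
After 3 (insert_before(90)): list=[64, 90, 9, 51, 1, 8, 6, 7, 2, 3] cursor@9
After 4 (insert_before(77)): list=[64, 90, 77, 9, 51, 1, 8, 6, 7, 2, 3] cursor@9
After 5 (delete_current): list=[64, 90, 77, 51, 1, 8, 6, 7, 2, 3] cursor@51
After 6 (insert_before(82)): list=[64, 90, 77, 82, 51, 1, 8, 6, 7, 2, 3] cursor@51
After 7 (insert_after(88)): list=[64, 90, 77, 82, 51, 88, 1, 8, 6, 7, 2, 3] cursor@51
After 8 (insert_after(83)): list=[64, 90, 77, 82, 51, 83, 88, 1, 8, 6, 7, 2, 3] cursor@51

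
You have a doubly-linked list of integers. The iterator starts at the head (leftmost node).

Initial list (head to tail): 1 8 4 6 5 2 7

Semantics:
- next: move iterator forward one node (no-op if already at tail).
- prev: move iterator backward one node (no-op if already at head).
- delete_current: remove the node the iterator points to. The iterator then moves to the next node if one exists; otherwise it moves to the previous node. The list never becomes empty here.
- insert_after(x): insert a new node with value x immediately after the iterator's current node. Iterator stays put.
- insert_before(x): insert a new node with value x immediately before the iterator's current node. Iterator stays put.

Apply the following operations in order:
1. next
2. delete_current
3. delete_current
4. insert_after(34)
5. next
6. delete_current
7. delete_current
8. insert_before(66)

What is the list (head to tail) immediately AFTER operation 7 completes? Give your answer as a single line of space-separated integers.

Answer: 1 6 2 7

Derivation:
After 1 (next): list=[1, 8, 4, 6, 5, 2, 7] cursor@8
After 2 (delete_current): list=[1, 4, 6, 5, 2, 7] cursor@4
After 3 (delete_current): list=[1, 6, 5, 2, 7] cursor@6
After 4 (insert_after(34)): list=[1, 6, 34, 5, 2, 7] cursor@6
After 5 (next): list=[1, 6, 34, 5, 2, 7] cursor@34
After 6 (delete_current): list=[1, 6, 5, 2, 7] cursor@5
After 7 (delete_current): list=[1, 6, 2, 7] cursor@2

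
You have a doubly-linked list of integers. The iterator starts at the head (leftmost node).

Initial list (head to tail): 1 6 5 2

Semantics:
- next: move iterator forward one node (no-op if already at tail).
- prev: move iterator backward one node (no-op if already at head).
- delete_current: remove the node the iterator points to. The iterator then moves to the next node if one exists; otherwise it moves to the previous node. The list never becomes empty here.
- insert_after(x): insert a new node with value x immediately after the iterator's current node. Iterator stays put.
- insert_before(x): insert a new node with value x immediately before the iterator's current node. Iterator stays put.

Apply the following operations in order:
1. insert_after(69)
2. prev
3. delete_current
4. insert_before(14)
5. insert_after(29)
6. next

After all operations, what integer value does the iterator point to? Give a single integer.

After 1 (insert_after(69)): list=[1, 69, 6, 5, 2] cursor@1
After 2 (prev): list=[1, 69, 6, 5, 2] cursor@1
After 3 (delete_current): list=[69, 6, 5, 2] cursor@69
After 4 (insert_before(14)): list=[14, 69, 6, 5, 2] cursor@69
After 5 (insert_after(29)): list=[14, 69, 29, 6, 5, 2] cursor@69
After 6 (next): list=[14, 69, 29, 6, 5, 2] cursor@29

Answer: 29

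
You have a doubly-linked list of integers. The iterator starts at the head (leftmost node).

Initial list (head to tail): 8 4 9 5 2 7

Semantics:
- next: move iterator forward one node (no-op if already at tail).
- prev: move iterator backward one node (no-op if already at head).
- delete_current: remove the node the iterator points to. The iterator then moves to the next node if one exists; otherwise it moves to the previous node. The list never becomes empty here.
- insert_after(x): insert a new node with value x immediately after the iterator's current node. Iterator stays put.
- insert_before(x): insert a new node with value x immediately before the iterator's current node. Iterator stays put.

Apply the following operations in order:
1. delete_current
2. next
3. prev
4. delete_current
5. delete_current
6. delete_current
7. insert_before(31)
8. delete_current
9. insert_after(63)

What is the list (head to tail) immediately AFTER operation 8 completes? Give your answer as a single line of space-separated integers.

Answer: 31 7

Derivation:
After 1 (delete_current): list=[4, 9, 5, 2, 7] cursor@4
After 2 (next): list=[4, 9, 5, 2, 7] cursor@9
After 3 (prev): list=[4, 9, 5, 2, 7] cursor@4
After 4 (delete_current): list=[9, 5, 2, 7] cursor@9
After 5 (delete_current): list=[5, 2, 7] cursor@5
After 6 (delete_current): list=[2, 7] cursor@2
After 7 (insert_before(31)): list=[31, 2, 7] cursor@2
After 8 (delete_current): list=[31, 7] cursor@7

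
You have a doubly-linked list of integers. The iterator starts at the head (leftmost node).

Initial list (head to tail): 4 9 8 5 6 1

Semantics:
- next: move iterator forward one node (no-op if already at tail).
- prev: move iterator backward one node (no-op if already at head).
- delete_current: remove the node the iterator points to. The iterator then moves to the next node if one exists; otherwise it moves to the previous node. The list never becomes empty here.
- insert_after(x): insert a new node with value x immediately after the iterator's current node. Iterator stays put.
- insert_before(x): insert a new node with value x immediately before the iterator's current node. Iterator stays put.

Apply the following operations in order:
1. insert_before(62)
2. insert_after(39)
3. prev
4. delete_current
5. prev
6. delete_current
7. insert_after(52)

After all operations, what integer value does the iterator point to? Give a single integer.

Answer: 39

Derivation:
After 1 (insert_before(62)): list=[62, 4, 9, 8, 5, 6, 1] cursor@4
After 2 (insert_after(39)): list=[62, 4, 39, 9, 8, 5, 6, 1] cursor@4
After 3 (prev): list=[62, 4, 39, 9, 8, 5, 6, 1] cursor@62
After 4 (delete_current): list=[4, 39, 9, 8, 5, 6, 1] cursor@4
After 5 (prev): list=[4, 39, 9, 8, 5, 6, 1] cursor@4
After 6 (delete_current): list=[39, 9, 8, 5, 6, 1] cursor@39
After 7 (insert_after(52)): list=[39, 52, 9, 8, 5, 6, 1] cursor@39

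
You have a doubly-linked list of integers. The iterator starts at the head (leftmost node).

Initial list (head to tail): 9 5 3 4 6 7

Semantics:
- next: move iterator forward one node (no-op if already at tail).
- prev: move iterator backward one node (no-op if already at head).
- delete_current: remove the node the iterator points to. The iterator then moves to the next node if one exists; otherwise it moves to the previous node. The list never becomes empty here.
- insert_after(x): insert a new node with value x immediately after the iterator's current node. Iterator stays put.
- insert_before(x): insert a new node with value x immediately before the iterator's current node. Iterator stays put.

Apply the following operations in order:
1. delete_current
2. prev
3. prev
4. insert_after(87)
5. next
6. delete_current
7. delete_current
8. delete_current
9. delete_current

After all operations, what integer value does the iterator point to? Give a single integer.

Answer: 7

Derivation:
After 1 (delete_current): list=[5, 3, 4, 6, 7] cursor@5
After 2 (prev): list=[5, 3, 4, 6, 7] cursor@5
After 3 (prev): list=[5, 3, 4, 6, 7] cursor@5
After 4 (insert_after(87)): list=[5, 87, 3, 4, 6, 7] cursor@5
After 5 (next): list=[5, 87, 3, 4, 6, 7] cursor@87
After 6 (delete_current): list=[5, 3, 4, 6, 7] cursor@3
After 7 (delete_current): list=[5, 4, 6, 7] cursor@4
After 8 (delete_current): list=[5, 6, 7] cursor@6
After 9 (delete_current): list=[5, 7] cursor@7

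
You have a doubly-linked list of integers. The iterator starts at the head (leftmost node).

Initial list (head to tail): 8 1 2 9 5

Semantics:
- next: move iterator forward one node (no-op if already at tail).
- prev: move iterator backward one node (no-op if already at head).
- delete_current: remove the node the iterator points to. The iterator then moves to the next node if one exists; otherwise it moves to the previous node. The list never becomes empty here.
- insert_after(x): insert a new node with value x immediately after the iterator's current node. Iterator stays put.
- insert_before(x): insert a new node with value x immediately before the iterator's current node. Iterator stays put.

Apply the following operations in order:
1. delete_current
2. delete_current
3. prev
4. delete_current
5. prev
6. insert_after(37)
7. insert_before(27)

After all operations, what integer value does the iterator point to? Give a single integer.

Answer: 9

Derivation:
After 1 (delete_current): list=[1, 2, 9, 5] cursor@1
After 2 (delete_current): list=[2, 9, 5] cursor@2
After 3 (prev): list=[2, 9, 5] cursor@2
After 4 (delete_current): list=[9, 5] cursor@9
After 5 (prev): list=[9, 5] cursor@9
After 6 (insert_after(37)): list=[9, 37, 5] cursor@9
After 7 (insert_before(27)): list=[27, 9, 37, 5] cursor@9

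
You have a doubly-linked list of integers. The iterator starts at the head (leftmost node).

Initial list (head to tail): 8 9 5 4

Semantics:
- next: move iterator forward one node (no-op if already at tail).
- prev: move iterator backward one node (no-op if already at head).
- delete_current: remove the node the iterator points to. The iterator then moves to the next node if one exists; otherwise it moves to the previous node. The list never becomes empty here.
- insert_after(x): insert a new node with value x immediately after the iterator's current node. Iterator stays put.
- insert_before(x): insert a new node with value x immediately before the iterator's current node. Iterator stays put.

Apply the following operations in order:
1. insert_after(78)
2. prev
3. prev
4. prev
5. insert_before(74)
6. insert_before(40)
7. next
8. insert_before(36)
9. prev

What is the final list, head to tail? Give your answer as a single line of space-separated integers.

After 1 (insert_after(78)): list=[8, 78, 9, 5, 4] cursor@8
After 2 (prev): list=[8, 78, 9, 5, 4] cursor@8
After 3 (prev): list=[8, 78, 9, 5, 4] cursor@8
After 4 (prev): list=[8, 78, 9, 5, 4] cursor@8
After 5 (insert_before(74)): list=[74, 8, 78, 9, 5, 4] cursor@8
After 6 (insert_before(40)): list=[74, 40, 8, 78, 9, 5, 4] cursor@8
After 7 (next): list=[74, 40, 8, 78, 9, 5, 4] cursor@78
After 8 (insert_before(36)): list=[74, 40, 8, 36, 78, 9, 5, 4] cursor@78
After 9 (prev): list=[74, 40, 8, 36, 78, 9, 5, 4] cursor@36

Answer: 74 40 8 36 78 9 5 4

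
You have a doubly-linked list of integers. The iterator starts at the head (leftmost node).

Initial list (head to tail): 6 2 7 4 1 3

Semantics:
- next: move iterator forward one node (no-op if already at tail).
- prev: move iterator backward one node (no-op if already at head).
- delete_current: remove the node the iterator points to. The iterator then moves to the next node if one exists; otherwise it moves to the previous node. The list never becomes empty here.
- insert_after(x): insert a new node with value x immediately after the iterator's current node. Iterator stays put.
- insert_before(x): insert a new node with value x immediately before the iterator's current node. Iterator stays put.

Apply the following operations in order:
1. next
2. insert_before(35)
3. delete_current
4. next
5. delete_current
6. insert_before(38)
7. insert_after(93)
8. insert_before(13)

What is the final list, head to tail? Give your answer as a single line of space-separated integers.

Answer: 6 35 7 38 13 1 93 3

Derivation:
After 1 (next): list=[6, 2, 7, 4, 1, 3] cursor@2
After 2 (insert_before(35)): list=[6, 35, 2, 7, 4, 1, 3] cursor@2
After 3 (delete_current): list=[6, 35, 7, 4, 1, 3] cursor@7
After 4 (next): list=[6, 35, 7, 4, 1, 3] cursor@4
After 5 (delete_current): list=[6, 35, 7, 1, 3] cursor@1
After 6 (insert_before(38)): list=[6, 35, 7, 38, 1, 3] cursor@1
After 7 (insert_after(93)): list=[6, 35, 7, 38, 1, 93, 3] cursor@1
After 8 (insert_before(13)): list=[6, 35, 7, 38, 13, 1, 93, 3] cursor@1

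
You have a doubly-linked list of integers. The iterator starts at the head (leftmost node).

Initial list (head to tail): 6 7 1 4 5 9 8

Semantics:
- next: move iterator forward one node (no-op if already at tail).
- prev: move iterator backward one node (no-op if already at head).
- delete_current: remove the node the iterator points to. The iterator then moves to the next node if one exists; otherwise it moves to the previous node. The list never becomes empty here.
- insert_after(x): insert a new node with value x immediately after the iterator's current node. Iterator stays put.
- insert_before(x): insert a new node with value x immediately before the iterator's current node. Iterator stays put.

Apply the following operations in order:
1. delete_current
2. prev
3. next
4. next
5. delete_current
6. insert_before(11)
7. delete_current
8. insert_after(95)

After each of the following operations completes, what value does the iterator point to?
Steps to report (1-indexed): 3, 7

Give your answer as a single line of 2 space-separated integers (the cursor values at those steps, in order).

Answer: 1 9

Derivation:
After 1 (delete_current): list=[7, 1, 4, 5, 9, 8] cursor@7
After 2 (prev): list=[7, 1, 4, 5, 9, 8] cursor@7
After 3 (next): list=[7, 1, 4, 5, 9, 8] cursor@1
After 4 (next): list=[7, 1, 4, 5, 9, 8] cursor@4
After 5 (delete_current): list=[7, 1, 5, 9, 8] cursor@5
After 6 (insert_before(11)): list=[7, 1, 11, 5, 9, 8] cursor@5
After 7 (delete_current): list=[7, 1, 11, 9, 8] cursor@9
After 8 (insert_after(95)): list=[7, 1, 11, 9, 95, 8] cursor@9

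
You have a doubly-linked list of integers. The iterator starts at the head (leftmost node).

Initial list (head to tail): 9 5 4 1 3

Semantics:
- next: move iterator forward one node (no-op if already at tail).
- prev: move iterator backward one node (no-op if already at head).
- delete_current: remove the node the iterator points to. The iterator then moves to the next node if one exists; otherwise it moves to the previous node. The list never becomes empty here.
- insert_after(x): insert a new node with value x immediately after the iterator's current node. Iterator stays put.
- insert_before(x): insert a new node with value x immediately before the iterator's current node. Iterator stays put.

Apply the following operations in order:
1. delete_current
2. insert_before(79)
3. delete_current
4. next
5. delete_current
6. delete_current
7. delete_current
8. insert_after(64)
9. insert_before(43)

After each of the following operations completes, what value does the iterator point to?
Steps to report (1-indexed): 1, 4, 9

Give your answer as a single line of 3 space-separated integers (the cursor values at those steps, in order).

Answer: 5 1 79

Derivation:
After 1 (delete_current): list=[5, 4, 1, 3] cursor@5
After 2 (insert_before(79)): list=[79, 5, 4, 1, 3] cursor@5
After 3 (delete_current): list=[79, 4, 1, 3] cursor@4
After 4 (next): list=[79, 4, 1, 3] cursor@1
After 5 (delete_current): list=[79, 4, 3] cursor@3
After 6 (delete_current): list=[79, 4] cursor@4
After 7 (delete_current): list=[79] cursor@79
After 8 (insert_after(64)): list=[79, 64] cursor@79
After 9 (insert_before(43)): list=[43, 79, 64] cursor@79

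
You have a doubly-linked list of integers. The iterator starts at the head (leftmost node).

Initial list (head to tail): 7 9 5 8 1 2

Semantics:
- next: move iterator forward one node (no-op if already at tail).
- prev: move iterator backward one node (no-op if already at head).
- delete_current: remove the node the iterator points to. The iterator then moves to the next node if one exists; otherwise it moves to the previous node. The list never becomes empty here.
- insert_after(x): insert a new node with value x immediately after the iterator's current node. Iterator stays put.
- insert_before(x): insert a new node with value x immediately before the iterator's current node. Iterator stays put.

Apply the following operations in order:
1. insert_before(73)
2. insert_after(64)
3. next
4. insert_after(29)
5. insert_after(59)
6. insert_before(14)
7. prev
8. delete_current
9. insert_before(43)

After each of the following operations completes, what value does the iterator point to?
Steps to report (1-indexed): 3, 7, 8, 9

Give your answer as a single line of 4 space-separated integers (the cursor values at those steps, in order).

Answer: 64 14 64 64

Derivation:
After 1 (insert_before(73)): list=[73, 7, 9, 5, 8, 1, 2] cursor@7
After 2 (insert_after(64)): list=[73, 7, 64, 9, 5, 8, 1, 2] cursor@7
After 3 (next): list=[73, 7, 64, 9, 5, 8, 1, 2] cursor@64
After 4 (insert_after(29)): list=[73, 7, 64, 29, 9, 5, 8, 1, 2] cursor@64
After 5 (insert_after(59)): list=[73, 7, 64, 59, 29, 9, 5, 8, 1, 2] cursor@64
After 6 (insert_before(14)): list=[73, 7, 14, 64, 59, 29, 9, 5, 8, 1, 2] cursor@64
After 7 (prev): list=[73, 7, 14, 64, 59, 29, 9, 5, 8, 1, 2] cursor@14
After 8 (delete_current): list=[73, 7, 64, 59, 29, 9, 5, 8, 1, 2] cursor@64
After 9 (insert_before(43)): list=[73, 7, 43, 64, 59, 29, 9, 5, 8, 1, 2] cursor@64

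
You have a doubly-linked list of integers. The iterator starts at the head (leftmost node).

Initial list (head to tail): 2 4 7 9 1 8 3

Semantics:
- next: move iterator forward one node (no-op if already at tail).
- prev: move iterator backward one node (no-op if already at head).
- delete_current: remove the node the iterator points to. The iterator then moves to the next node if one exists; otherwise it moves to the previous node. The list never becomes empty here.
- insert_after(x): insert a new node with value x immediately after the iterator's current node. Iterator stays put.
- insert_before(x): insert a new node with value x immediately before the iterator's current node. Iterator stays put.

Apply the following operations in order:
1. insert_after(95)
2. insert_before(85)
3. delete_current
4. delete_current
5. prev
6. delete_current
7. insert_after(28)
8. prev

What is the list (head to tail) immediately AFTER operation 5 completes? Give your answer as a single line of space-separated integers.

After 1 (insert_after(95)): list=[2, 95, 4, 7, 9, 1, 8, 3] cursor@2
After 2 (insert_before(85)): list=[85, 2, 95, 4, 7, 9, 1, 8, 3] cursor@2
After 3 (delete_current): list=[85, 95, 4, 7, 9, 1, 8, 3] cursor@95
After 4 (delete_current): list=[85, 4, 7, 9, 1, 8, 3] cursor@4
After 5 (prev): list=[85, 4, 7, 9, 1, 8, 3] cursor@85

Answer: 85 4 7 9 1 8 3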